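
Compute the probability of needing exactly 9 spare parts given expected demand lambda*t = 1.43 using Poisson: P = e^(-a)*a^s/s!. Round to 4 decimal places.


a = 1.43, s = 9
e^(-a) = e^(-1.43) = 0.2393
a^s = 1.43^9 = 25.0049
s! = 362880
P = 0.2393 * 25.0049 / 362880
P = 0.0

0.0


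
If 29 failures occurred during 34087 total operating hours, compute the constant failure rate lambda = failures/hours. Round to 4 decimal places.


failures = 29
total_hours = 34087
lambda = 29 / 34087
lambda = 0.0009

0.0009


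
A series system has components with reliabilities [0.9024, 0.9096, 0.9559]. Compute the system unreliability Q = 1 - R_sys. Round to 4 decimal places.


Components: [0.9024, 0.9096, 0.9559]
After component 1: product = 0.9024
After component 2: product = 0.8208
After component 3: product = 0.7846
R_sys = 0.7846
Q = 1 - 0.7846 = 0.2154

0.2154


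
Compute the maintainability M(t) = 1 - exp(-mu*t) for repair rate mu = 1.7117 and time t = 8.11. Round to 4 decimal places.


mu = 1.7117, t = 8.11
mu * t = 1.7117 * 8.11 = 13.8819
exp(-13.8819) = 0.0
M(t) = 1 - 0.0
M(t) = 1.0

1.0


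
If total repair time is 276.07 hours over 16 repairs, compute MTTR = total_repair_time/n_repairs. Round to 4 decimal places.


total_repair_time = 276.07
n_repairs = 16
MTTR = 276.07 / 16
MTTR = 17.2544

17.2544


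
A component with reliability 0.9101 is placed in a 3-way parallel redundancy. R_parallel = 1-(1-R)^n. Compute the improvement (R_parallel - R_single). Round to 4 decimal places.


R_single = 0.9101, n = 3
1 - R_single = 0.0899
(1 - R_single)^n = 0.0899^3 = 0.0007
R_parallel = 1 - 0.0007 = 0.9993
Improvement = 0.9993 - 0.9101
Improvement = 0.0892

0.0892


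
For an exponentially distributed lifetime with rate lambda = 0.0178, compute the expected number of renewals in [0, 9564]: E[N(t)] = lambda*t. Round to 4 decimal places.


lambda = 0.0178
t = 9564
E[N(t)] = lambda * t
E[N(t)] = 0.0178 * 9564
E[N(t)] = 170.2392

170.2392


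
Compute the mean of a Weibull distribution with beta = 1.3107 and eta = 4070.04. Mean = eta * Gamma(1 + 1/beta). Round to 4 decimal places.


beta = 1.3107, eta = 4070.04
1/beta = 0.763
1 + 1/beta = 1.763
Gamma(1.763) = 0.9221
Mean = 4070.04 * 0.9221
Mean = 3752.869

3752.869


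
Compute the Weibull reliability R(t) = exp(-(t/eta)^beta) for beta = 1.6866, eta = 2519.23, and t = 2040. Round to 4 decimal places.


beta = 1.6866, eta = 2519.23, t = 2040
t/eta = 2040 / 2519.23 = 0.8098
(t/eta)^beta = 0.8098^1.6866 = 0.7006
R(t) = exp(-0.7006)
R(t) = 0.4963

0.4963


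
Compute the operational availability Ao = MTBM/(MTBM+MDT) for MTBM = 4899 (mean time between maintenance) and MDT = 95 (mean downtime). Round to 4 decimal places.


MTBM = 4899
MDT = 95
MTBM + MDT = 4994
Ao = 4899 / 4994
Ao = 0.981

0.981


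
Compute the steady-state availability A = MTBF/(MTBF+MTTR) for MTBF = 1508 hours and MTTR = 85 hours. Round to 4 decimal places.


MTBF = 1508
MTTR = 85
MTBF + MTTR = 1593
A = 1508 / 1593
A = 0.9466

0.9466


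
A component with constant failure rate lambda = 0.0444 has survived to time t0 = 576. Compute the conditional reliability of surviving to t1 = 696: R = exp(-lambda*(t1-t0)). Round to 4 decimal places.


lambda = 0.0444
t0 = 576, t1 = 696
t1 - t0 = 120
lambda * (t1-t0) = 0.0444 * 120 = 5.328
R = exp(-5.328)
R = 0.0049

0.0049


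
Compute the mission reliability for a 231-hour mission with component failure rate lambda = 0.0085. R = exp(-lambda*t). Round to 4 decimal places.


lambda = 0.0085
mission_time = 231
lambda * t = 0.0085 * 231 = 1.9635
R = exp(-1.9635)
R = 0.1404

0.1404


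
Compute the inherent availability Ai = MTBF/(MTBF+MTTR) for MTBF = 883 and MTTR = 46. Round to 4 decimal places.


MTBF = 883
MTTR = 46
MTBF + MTTR = 929
Ai = 883 / 929
Ai = 0.9505

0.9505


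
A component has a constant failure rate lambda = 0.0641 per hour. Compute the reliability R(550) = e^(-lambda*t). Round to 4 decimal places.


lambda = 0.0641
t = 550
lambda * t = 35.255
R(t) = e^(-35.255)
R(t) = 0.0

0.0


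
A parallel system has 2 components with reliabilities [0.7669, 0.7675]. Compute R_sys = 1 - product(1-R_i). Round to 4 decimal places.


Components: [0.7669, 0.7675]
(1 - 0.7669) = 0.2331, running product = 0.2331
(1 - 0.7675) = 0.2325, running product = 0.0542
Product of (1-R_i) = 0.0542
R_sys = 1 - 0.0542 = 0.9458

0.9458


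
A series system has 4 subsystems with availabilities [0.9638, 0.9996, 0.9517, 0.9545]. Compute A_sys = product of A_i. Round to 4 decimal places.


Subsystems: [0.9638, 0.9996, 0.9517, 0.9545]
After subsystem 1 (A=0.9638): product = 0.9638
After subsystem 2 (A=0.9996): product = 0.9634
After subsystem 3 (A=0.9517): product = 0.9169
After subsystem 4 (A=0.9545): product = 0.8752
A_sys = 0.8752

0.8752


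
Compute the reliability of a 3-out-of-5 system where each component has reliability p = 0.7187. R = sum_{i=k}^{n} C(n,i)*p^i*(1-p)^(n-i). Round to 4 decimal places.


k = 3, n = 5, p = 0.7187
i=3: C(5,3)=10 * 0.7187^3 * 0.2813^2 = 0.2938
i=4: C(5,4)=5 * 0.7187^4 * 0.2813^1 = 0.3753
i=5: C(5,5)=1 * 0.7187^5 * 0.2813^0 = 0.1918
R = sum of terms = 0.8608

0.8608


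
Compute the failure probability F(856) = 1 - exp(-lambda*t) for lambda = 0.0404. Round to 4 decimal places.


lambda = 0.0404, t = 856
lambda * t = 34.5824
exp(-34.5824) = 0.0
F(t) = 1 - 0.0
F(t) = 1.0

1.0


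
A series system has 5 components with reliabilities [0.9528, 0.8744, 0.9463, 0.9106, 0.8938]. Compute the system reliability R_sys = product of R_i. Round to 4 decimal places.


Components: [0.9528, 0.8744, 0.9463, 0.9106, 0.8938]
After component 1 (R=0.9528): product = 0.9528
After component 2 (R=0.8744): product = 0.8331
After component 3 (R=0.9463): product = 0.7884
After component 4 (R=0.9106): product = 0.7179
After component 5 (R=0.8938): product = 0.6417
R_sys = 0.6417

0.6417


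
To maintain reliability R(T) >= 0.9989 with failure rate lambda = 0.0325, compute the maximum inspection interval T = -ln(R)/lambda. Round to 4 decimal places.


R_target = 0.9989
lambda = 0.0325
-ln(0.9989) = 0.0011
T = 0.0011 / 0.0325
T = 0.0339

0.0339


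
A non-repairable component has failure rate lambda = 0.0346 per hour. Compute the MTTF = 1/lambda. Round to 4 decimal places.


lambda = 0.0346
MTTF = 1 / 0.0346
MTTF = 28.9017

28.9017


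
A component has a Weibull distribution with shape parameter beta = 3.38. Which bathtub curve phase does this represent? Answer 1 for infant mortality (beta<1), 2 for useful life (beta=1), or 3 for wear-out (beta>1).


beta = 3.38
Compare beta to 1:
beta < 1 => infant mortality (phase 1)
beta = 1 => useful life (phase 2)
beta > 1 => wear-out (phase 3)
Since beta = 3.38, this is wear-out (increasing failure rate)
Phase = 3

3


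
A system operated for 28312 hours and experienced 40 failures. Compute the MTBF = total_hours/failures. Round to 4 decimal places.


total_hours = 28312
failures = 40
MTBF = 28312 / 40
MTBF = 707.8

707.8


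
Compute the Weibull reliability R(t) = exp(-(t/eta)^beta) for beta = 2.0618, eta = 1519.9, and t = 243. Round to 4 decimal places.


beta = 2.0618, eta = 1519.9, t = 243
t/eta = 243 / 1519.9 = 0.1599
(t/eta)^beta = 0.1599^2.0618 = 0.0228
R(t) = exp(-0.0228)
R(t) = 0.9774

0.9774


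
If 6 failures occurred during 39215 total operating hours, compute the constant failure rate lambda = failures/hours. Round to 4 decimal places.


failures = 6
total_hours = 39215
lambda = 6 / 39215
lambda = 0.0002

0.0002


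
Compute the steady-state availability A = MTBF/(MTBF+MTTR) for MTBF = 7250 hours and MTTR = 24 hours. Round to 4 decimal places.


MTBF = 7250
MTTR = 24
MTBF + MTTR = 7274
A = 7250 / 7274
A = 0.9967

0.9967


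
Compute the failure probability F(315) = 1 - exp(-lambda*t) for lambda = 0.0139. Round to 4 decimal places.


lambda = 0.0139, t = 315
lambda * t = 4.3785
exp(-4.3785) = 0.0125
F(t) = 1 - 0.0125
F(t) = 0.9875

0.9875


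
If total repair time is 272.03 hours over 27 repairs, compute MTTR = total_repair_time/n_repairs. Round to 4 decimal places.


total_repair_time = 272.03
n_repairs = 27
MTTR = 272.03 / 27
MTTR = 10.0752

10.0752


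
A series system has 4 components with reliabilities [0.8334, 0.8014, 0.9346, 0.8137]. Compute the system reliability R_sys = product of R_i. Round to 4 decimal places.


Components: [0.8334, 0.8014, 0.9346, 0.8137]
After component 1 (R=0.8334): product = 0.8334
After component 2 (R=0.8014): product = 0.6679
After component 3 (R=0.9346): product = 0.6242
After component 4 (R=0.8137): product = 0.5079
R_sys = 0.5079

0.5079


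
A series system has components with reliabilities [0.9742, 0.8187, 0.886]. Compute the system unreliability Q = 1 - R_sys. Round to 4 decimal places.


Components: [0.9742, 0.8187, 0.886]
After component 1: product = 0.9742
After component 2: product = 0.7976
After component 3: product = 0.7067
R_sys = 0.7067
Q = 1 - 0.7067 = 0.2933

0.2933


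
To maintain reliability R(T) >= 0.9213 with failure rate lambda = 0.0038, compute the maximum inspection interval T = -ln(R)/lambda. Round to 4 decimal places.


R_target = 0.9213
lambda = 0.0038
-ln(0.9213) = 0.082
T = 0.082 / 0.0038
T = 21.5709

21.5709


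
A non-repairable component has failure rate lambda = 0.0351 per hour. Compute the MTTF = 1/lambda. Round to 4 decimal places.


lambda = 0.0351
MTTF = 1 / 0.0351
MTTF = 28.49

28.49


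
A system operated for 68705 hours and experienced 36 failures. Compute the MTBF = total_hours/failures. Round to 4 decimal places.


total_hours = 68705
failures = 36
MTBF = 68705 / 36
MTBF = 1908.4722

1908.4722


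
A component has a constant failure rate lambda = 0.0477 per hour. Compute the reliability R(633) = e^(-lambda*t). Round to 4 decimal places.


lambda = 0.0477
t = 633
lambda * t = 30.1941
R(t) = e^(-30.1941)
R(t) = 0.0

0.0


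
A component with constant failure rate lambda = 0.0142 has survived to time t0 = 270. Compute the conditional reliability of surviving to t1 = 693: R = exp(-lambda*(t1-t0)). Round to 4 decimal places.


lambda = 0.0142
t0 = 270, t1 = 693
t1 - t0 = 423
lambda * (t1-t0) = 0.0142 * 423 = 6.0066
R = exp(-6.0066)
R = 0.0025

0.0025


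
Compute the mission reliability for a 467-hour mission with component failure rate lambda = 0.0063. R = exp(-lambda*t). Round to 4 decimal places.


lambda = 0.0063
mission_time = 467
lambda * t = 0.0063 * 467 = 2.9421
R = exp(-2.9421)
R = 0.0528

0.0528


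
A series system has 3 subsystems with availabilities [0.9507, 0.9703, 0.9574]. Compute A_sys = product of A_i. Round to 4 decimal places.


Subsystems: [0.9507, 0.9703, 0.9574]
After subsystem 1 (A=0.9507): product = 0.9507
After subsystem 2 (A=0.9703): product = 0.9225
After subsystem 3 (A=0.9574): product = 0.8832
A_sys = 0.8832

0.8832


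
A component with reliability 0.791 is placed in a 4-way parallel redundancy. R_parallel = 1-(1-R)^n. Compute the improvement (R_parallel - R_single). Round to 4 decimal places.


R_single = 0.791, n = 4
1 - R_single = 0.209
(1 - R_single)^n = 0.209^4 = 0.0019
R_parallel = 1 - 0.0019 = 0.9981
Improvement = 0.9981 - 0.791
Improvement = 0.2071

0.2071


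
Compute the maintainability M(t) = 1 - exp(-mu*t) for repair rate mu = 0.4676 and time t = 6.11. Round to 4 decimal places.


mu = 0.4676, t = 6.11
mu * t = 0.4676 * 6.11 = 2.857
exp(-2.857) = 0.0574
M(t) = 1 - 0.0574
M(t) = 0.9426

0.9426


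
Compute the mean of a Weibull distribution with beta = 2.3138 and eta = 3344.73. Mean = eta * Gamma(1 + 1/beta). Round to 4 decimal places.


beta = 2.3138, eta = 3344.73
1/beta = 0.4322
1 + 1/beta = 1.4322
Gamma(1.4322) = 0.886
Mean = 3344.73 * 0.886
Mean = 2963.3575

2963.3575


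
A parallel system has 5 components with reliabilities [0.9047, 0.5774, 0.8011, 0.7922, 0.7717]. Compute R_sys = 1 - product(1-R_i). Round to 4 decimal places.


Components: [0.9047, 0.5774, 0.8011, 0.7922, 0.7717]
(1 - 0.9047) = 0.0953, running product = 0.0953
(1 - 0.5774) = 0.4226, running product = 0.0403
(1 - 0.8011) = 0.1989, running product = 0.008
(1 - 0.7922) = 0.2078, running product = 0.0017
(1 - 0.7717) = 0.2283, running product = 0.0004
Product of (1-R_i) = 0.0004
R_sys = 1 - 0.0004 = 0.9996

0.9996


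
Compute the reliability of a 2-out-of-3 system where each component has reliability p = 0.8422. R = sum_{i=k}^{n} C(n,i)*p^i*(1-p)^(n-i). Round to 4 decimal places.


k = 2, n = 3, p = 0.8422
i=2: C(3,2)=3 * 0.8422^2 * 0.1578^1 = 0.3358
i=3: C(3,3)=1 * 0.8422^3 * 0.1578^0 = 0.5974
R = sum of terms = 0.9332

0.9332


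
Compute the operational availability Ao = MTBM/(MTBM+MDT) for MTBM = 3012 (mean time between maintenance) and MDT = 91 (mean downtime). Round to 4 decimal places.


MTBM = 3012
MDT = 91
MTBM + MDT = 3103
Ao = 3012 / 3103
Ao = 0.9707

0.9707


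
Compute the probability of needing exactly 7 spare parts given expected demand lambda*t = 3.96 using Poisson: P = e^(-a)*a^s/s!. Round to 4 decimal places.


a = 3.96, s = 7
e^(-a) = e^(-3.96) = 0.0191
a^s = 3.96^7 = 15270.9587
s! = 5040
P = 0.0191 * 15270.9587 / 5040
P = 0.0578

0.0578


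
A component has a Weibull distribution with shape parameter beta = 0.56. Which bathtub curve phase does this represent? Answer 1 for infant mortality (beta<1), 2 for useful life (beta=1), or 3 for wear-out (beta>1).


beta = 0.56
Compare beta to 1:
beta < 1 => infant mortality (phase 1)
beta = 1 => useful life (phase 2)
beta > 1 => wear-out (phase 3)
Since beta = 0.56, this is infant mortality (decreasing failure rate)
Phase = 1

1


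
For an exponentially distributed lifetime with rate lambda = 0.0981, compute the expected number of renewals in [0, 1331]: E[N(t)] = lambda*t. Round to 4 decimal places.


lambda = 0.0981
t = 1331
E[N(t)] = lambda * t
E[N(t)] = 0.0981 * 1331
E[N(t)] = 130.5711

130.5711


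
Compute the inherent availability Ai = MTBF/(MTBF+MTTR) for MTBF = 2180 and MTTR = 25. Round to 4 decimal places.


MTBF = 2180
MTTR = 25
MTBF + MTTR = 2205
Ai = 2180 / 2205
Ai = 0.9887

0.9887


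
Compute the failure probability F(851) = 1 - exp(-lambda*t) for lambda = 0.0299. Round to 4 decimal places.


lambda = 0.0299, t = 851
lambda * t = 25.4449
exp(-25.4449) = 0.0
F(t) = 1 - 0.0
F(t) = 1.0

1.0


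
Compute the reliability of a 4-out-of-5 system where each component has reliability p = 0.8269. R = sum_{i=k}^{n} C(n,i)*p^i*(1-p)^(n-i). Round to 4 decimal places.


k = 4, n = 5, p = 0.8269
i=4: C(5,4)=5 * 0.8269^4 * 0.1731^1 = 0.4046
i=5: C(5,5)=1 * 0.8269^5 * 0.1731^0 = 0.3866
R = sum of terms = 0.7913

0.7913


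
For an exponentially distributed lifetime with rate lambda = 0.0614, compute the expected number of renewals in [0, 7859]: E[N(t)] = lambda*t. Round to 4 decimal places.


lambda = 0.0614
t = 7859
E[N(t)] = lambda * t
E[N(t)] = 0.0614 * 7859
E[N(t)] = 482.5426

482.5426


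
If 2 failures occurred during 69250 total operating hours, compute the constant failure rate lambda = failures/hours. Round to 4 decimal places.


failures = 2
total_hours = 69250
lambda = 2 / 69250
lambda = 0.0

0.0


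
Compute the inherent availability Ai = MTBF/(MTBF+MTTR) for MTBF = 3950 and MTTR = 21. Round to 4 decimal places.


MTBF = 3950
MTTR = 21
MTBF + MTTR = 3971
Ai = 3950 / 3971
Ai = 0.9947

0.9947


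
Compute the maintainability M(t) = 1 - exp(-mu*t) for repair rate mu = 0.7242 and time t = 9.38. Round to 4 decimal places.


mu = 0.7242, t = 9.38
mu * t = 0.7242 * 9.38 = 6.793
exp(-6.793) = 0.0011
M(t) = 1 - 0.0011
M(t) = 0.9989

0.9989


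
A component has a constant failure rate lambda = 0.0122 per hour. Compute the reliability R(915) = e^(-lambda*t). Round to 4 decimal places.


lambda = 0.0122
t = 915
lambda * t = 11.163
R(t) = e^(-11.163)
R(t) = 0.0

0.0


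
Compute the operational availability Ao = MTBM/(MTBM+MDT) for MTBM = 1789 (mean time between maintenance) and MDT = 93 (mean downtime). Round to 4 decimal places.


MTBM = 1789
MDT = 93
MTBM + MDT = 1882
Ao = 1789 / 1882
Ao = 0.9506

0.9506


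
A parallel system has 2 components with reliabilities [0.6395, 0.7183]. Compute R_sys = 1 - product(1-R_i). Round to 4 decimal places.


Components: [0.6395, 0.7183]
(1 - 0.6395) = 0.3605, running product = 0.3605
(1 - 0.7183) = 0.2817, running product = 0.1016
Product of (1-R_i) = 0.1016
R_sys = 1 - 0.1016 = 0.8984

0.8984


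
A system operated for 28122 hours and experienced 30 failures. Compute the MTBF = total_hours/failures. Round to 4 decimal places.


total_hours = 28122
failures = 30
MTBF = 28122 / 30
MTBF = 937.4

937.4


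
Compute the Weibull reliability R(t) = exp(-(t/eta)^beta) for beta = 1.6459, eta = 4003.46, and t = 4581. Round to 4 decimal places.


beta = 1.6459, eta = 4003.46, t = 4581
t/eta = 4581 / 4003.46 = 1.1443
(t/eta)^beta = 1.1443^1.6459 = 1.2483
R(t) = exp(-1.2483)
R(t) = 0.287

0.287


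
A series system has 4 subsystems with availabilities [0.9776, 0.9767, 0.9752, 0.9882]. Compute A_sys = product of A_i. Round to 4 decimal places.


Subsystems: [0.9776, 0.9767, 0.9752, 0.9882]
After subsystem 1 (A=0.9776): product = 0.9776
After subsystem 2 (A=0.9767): product = 0.9548
After subsystem 3 (A=0.9752): product = 0.9311
After subsystem 4 (A=0.9882): product = 0.9202
A_sys = 0.9202

0.9202


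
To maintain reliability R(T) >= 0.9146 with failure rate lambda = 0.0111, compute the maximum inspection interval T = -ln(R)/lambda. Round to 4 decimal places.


R_target = 0.9146
lambda = 0.0111
-ln(0.9146) = 0.0893
T = 0.0893 / 0.0111
T = 8.0422

8.0422


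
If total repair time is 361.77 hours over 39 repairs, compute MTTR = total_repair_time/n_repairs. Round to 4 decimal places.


total_repair_time = 361.77
n_repairs = 39
MTTR = 361.77 / 39
MTTR = 9.2762

9.2762


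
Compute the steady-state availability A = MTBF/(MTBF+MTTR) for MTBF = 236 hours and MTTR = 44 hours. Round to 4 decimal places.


MTBF = 236
MTTR = 44
MTBF + MTTR = 280
A = 236 / 280
A = 0.8429

0.8429


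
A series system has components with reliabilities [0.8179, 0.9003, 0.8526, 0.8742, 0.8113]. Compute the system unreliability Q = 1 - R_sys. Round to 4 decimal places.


Components: [0.8179, 0.9003, 0.8526, 0.8742, 0.8113]
After component 1: product = 0.8179
After component 2: product = 0.7364
After component 3: product = 0.6278
After component 4: product = 0.5488
After component 5: product = 0.4453
R_sys = 0.4453
Q = 1 - 0.4453 = 0.5547

0.5547


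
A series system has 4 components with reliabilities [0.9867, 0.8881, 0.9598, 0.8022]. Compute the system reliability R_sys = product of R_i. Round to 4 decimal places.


Components: [0.9867, 0.8881, 0.9598, 0.8022]
After component 1 (R=0.9867): product = 0.9867
After component 2 (R=0.8881): product = 0.8763
After component 3 (R=0.9598): product = 0.8411
After component 4 (R=0.8022): product = 0.6747
R_sys = 0.6747

0.6747


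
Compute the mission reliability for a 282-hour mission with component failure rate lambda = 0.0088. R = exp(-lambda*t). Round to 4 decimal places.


lambda = 0.0088
mission_time = 282
lambda * t = 0.0088 * 282 = 2.4816
R = exp(-2.4816)
R = 0.0836

0.0836


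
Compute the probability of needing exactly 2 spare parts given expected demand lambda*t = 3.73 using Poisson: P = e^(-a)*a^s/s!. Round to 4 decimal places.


a = 3.73, s = 2
e^(-a) = e^(-3.73) = 0.024
a^s = 3.73^2 = 13.9129
s! = 2
P = 0.024 * 13.9129 / 2
P = 0.1669

0.1669


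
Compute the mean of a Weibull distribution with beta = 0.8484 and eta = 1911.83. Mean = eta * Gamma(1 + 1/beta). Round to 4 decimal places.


beta = 0.8484, eta = 1911.83
1/beta = 1.1787
1 + 1/beta = 2.1787
Gamma(2.1787) = 1.0892
Mean = 1911.83 * 1.0892
Mean = 2082.4388

2082.4388


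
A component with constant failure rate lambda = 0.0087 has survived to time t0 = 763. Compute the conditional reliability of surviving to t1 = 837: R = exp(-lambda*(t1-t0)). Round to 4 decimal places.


lambda = 0.0087
t0 = 763, t1 = 837
t1 - t0 = 74
lambda * (t1-t0) = 0.0087 * 74 = 0.6438
R = exp(-0.6438)
R = 0.5253

0.5253


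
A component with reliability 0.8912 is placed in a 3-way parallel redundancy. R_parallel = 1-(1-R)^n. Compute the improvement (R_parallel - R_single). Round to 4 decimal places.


R_single = 0.8912, n = 3
1 - R_single = 0.1088
(1 - R_single)^n = 0.1088^3 = 0.0013
R_parallel = 1 - 0.0013 = 0.9987
Improvement = 0.9987 - 0.8912
Improvement = 0.1075

0.1075


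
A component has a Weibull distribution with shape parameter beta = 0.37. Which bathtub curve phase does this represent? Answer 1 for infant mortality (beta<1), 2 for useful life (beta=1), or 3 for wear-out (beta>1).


beta = 0.37
Compare beta to 1:
beta < 1 => infant mortality (phase 1)
beta = 1 => useful life (phase 2)
beta > 1 => wear-out (phase 3)
Since beta = 0.37, this is infant mortality (decreasing failure rate)
Phase = 1

1


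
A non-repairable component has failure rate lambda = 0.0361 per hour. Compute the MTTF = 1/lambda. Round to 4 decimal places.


lambda = 0.0361
MTTF = 1 / 0.0361
MTTF = 27.7008

27.7008


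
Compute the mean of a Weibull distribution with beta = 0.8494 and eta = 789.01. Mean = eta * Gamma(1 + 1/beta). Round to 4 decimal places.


beta = 0.8494, eta = 789.01
1/beta = 1.1773
1 + 1/beta = 2.1773
Gamma(2.1773) = 1.0884
Mean = 789.01 * 1.0884
Mean = 858.7863

858.7863


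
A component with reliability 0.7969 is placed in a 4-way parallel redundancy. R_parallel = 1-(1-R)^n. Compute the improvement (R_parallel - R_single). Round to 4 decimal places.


R_single = 0.7969, n = 4
1 - R_single = 0.2031
(1 - R_single)^n = 0.2031^4 = 0.0017
R_parallel = 1 - 0.0017 = 0.9983
Improvement = 0.9983 - 0.7969
Improvement = 0.2014

0.2014


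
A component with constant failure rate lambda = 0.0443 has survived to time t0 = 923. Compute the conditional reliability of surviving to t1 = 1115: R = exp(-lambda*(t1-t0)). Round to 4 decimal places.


lambda = 0.0443
t0 = 923, t1 = 1115
t1 - t0 = 192
lambda * (t1-t0) = 0.0443 * 192 = 8.5056
R = exp(-8.5056)
R = 0.0002

0.0002


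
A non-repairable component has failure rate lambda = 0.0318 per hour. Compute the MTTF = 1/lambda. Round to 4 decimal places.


lambda = 0.0318
MTTF = 1 / 0.0318
MTTF = 31.4465

31.4465


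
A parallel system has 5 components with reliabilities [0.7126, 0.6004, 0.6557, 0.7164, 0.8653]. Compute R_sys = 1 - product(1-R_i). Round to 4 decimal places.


Components: [0.7126, 0.6004, 0.6557, 0.7164, 0.8653]
(1 - 0.7126) = 0.2874, running product = 0.2874
(1 - 0.6004) = 0.3996, running product = 0.1148
(1 - 0.6557) = 0.3443, running product = 0.0395
(1 - 0.7164) = 0.2836, running product = 0.0112
(1 - 0.8653) = 0.1347, running product = 0.0015
Product of (1-R_i) = 0.0015
R_sys = 1 - 0.0015 = 0.9985

0.9985


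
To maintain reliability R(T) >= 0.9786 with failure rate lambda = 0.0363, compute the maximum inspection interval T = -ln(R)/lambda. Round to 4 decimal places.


R_target = 0.9786
lambda = 0.0363
-ln(0.9786) = 0.0216
T = 0.0216 / 0.0363
T = 0.5959

0.5959


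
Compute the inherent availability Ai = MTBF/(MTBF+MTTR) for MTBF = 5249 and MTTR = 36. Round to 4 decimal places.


MTBF = 5249
MTTR = 36
MTBF + MTTR = 5285
Ai = 5249 / 5285
Ai = 0.9932

0.9932


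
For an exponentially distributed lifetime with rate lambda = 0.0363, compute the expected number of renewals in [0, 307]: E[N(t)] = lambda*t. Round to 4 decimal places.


lambda = 0.0363
t = 307
E[N(t)] = lambda * t
E[N(t)] = 0.0363 * 307
E[N(t)] = 11.1441

11.1441


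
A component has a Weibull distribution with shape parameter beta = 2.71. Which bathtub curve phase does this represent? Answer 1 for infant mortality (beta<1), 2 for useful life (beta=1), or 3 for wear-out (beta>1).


beta = 2.71
Compare beta to 1:
beta < 1 => infant mortality (phase 1)
beta = 1 => useful life (phase 2)
beta > 1 => wear-out (phase 3)
Since beta = 2.71, this is wear-out (increasing failure rate)
Phase = 3

3


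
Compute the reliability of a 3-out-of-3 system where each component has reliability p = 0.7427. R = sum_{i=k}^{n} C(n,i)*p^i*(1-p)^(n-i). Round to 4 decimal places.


k = 3, n = 3, p = 0.7427
i=3: C(3,3)=1 * 0.7427^3 * 0.2573^0 = 0.4097
R = sum of terms = 0.4097

0.4097


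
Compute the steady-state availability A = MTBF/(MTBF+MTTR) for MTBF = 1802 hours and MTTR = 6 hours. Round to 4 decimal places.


MTBF = 1802
MTTR = 6
MTBF + MTTR = 1808
A = 1802 / 1808
A = 0.9967

0.9967


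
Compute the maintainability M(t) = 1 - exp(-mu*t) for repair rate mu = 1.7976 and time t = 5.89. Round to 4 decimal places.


mu = 1.7976, t = 5.89
mu * t = 1.7976 * 5.89 = 10.5879
exp(-10.5879) = 0.0
M(t) = 1 - 0.0
M(t) = 1.0

1.0


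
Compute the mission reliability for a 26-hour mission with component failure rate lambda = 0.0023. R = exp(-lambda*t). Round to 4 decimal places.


lambda = 0.0023
mission_time = 26
lambda * t = 0.0023 * 26 = 0.0598
R = exp(-0.0598)
R = 0.942

0.942


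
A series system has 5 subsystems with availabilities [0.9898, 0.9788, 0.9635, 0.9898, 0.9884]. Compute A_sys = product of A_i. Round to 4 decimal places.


Subsystems: [0.9898, 0.9788, 0.9635, 0.9898, 0.9884]
After subsystem 1 (A=0.9898): product = 0.9898
After subsystem 2 (A=0.9788): product = 0.9688
After subsystem 3 (A=0.9635): product = 0.9335
After subsystem 4 (A=0.9898): product = 0.9239
After subsystem 5 (A=0.9884): product = 0.9132
A_sys = 0.9132

0.9132


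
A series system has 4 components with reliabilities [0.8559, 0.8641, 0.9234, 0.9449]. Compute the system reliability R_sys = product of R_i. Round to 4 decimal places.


Components: [0.8559, 0.8641, 0.9234, 0.9449]
After component 1 (R=0.8559): product = 0.8559
After component 2 (R=0.8641): product = 0.7396
After component 3 (R=0.9234): product = 0.6829
After component 4 (R=0.9449): product = 0.6453
R_sys = 0.6453

0.6453


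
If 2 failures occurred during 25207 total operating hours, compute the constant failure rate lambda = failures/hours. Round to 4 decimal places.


failures = 2
total_hours = 25207
lambda = 2 / 25207
lambda = 0.0001

0.0001


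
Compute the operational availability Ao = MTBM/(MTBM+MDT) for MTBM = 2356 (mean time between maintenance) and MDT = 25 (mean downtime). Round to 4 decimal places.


MTBM = 2356
MDT = 25
MTBM + MDT = 2381
Ao = 2356 / 2381
Ao = 0.9895

0.9895


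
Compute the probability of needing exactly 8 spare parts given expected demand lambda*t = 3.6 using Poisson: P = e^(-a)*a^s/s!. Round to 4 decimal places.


a = 3.6, s = 8
e^(-a) = e^(-3.6) = 0.0273
a^s = 3.6^8 = 28211.0991
s! = 40320
P = 0.0273 * 28211.0991 / 40320
P = 0.0191

0.0191


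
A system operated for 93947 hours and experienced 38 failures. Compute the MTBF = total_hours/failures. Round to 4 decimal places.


total_hours = 93947
failures = 38
MTBF = 93947 / 38
MTBF = 2472.2895

2472.2895


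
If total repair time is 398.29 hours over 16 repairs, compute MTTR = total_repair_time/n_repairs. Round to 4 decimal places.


total_repair_time = 398.29
n_repairs = 16
MTTR = 398.29 / 16
MTTR = 24.8931

24.8931


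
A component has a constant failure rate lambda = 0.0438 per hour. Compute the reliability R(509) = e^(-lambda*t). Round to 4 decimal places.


lambda = 0.0438
t = 509
lambda * t = 22.2942
R(t) = e^(-22.2942)
R(t) = 0.0

0.0


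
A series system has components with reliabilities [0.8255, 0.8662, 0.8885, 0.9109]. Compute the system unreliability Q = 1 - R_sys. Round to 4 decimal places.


Components: [0.8255, 0.8662, 0.8885, 0.9109]
After component 1: product = 0.8255
After component 2: product = 0.715
After component 3: product = 0.6353
After component 4: product = 0.5787
R_sys = 0.5787
Q = 1 - 0.5787 = 0.4213

0.4213


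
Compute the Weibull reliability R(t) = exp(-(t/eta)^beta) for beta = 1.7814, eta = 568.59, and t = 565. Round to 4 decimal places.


beta = 1.7814, eta = 568.59, t = 565
t/eta = 565 / 568.59 = 0.9937
(t/eta)^beta = 0.9937^1.7814 = 0.9888
R(t) = exp(-0.9888)
R(t) = 0.372

0.372


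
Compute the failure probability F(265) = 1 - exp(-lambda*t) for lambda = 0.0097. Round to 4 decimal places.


lambda = 0.0097, t = 265
lambda * t = 2.5705
exp(-2.5705) = 0.0765
F(t) = 1 - 0.0765
F(t) = 0.9235

0.9235


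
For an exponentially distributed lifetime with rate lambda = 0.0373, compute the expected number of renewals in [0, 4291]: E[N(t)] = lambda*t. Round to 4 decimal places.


lambda = 0.0373
t = 4291
E[N(t)] = lambda * t
E[N(t)] = 0.0373 * 4291
E[N(t)] = 160.0543

160.0543


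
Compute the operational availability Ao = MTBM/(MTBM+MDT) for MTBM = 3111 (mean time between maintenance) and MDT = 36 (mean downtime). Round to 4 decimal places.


MTBM = 3111
MDT = 36
MTBM + MDT = 3147
Ao = 3111 / 3147
Ao = 0.9886

0.9886


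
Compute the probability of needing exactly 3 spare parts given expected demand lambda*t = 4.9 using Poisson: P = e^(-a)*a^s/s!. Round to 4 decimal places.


a = 4.9, s = 3
e^(-a) = e^(-4.9) = 0.0074
a^s = 4.9^3 = 117.649
s! = 6
P = 0.0074 * 117.649 / 6
P = 0.146

0.146


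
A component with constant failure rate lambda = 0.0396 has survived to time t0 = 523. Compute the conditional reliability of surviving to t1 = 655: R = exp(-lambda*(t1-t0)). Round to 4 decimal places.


lambda = 0.0396
t0 = 523, t1 = 655
t1 - t0 = 132
lambda * (t1-t0) = 0.0396 * 132 = 5.2272
R = exp(-5.2272)
R = 0.0054

0.0054


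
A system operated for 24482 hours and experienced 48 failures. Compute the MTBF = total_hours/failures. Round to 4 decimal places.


total_hours = 24482
failures = 48
MTBF = 24482 / 48
MTBF = 510.0417

510.0417


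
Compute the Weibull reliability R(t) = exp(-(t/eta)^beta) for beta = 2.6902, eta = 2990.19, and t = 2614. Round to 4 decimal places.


beta = 2.6902, eta = 2990.19, t = 2614
t/eta = 2614 / 2990.19 = 0.8742
(t/eta)^beta = 0.8742^2.6902 = 0.6965
R(t) = exp(-0.6965)
R(t) = 0.4983

0.4983


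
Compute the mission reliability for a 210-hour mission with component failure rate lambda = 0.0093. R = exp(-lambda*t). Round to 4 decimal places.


lambda = 0.0093
mission_time = 210
lambda * t = 0.0093 * 210 = 1.953
R = exp(-1.953)
R = 0.1418

0.1418


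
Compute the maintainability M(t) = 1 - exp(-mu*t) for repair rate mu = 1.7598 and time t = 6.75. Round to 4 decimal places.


mu = 1.7598, t = 6.75
mu * t = 1.7598 * 6.75 = 11.8787
exp(-11.8787) = 0.0
M(t) = 1 - 0.0
M(t) = 1.0

1.0


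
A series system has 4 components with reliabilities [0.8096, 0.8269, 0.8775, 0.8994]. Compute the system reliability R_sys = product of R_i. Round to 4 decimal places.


Components: [0.8096, 0.8269, 0.8775, 0.8994]
After component 1 (R=0.8096): product = 0.8096
After component 2 (R=0.8269): product = 0.6695
After component 3 (R=0.8775): product = 0.5874
After component 4 (R=0.8994): product = 0.5284
R_sys = 0.5284

0.5284


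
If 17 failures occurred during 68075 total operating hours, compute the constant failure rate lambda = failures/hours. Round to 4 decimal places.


failures = 17
total_hours = 68075
lambda = 17 / 68075
lambda = 0.0002

0.0002


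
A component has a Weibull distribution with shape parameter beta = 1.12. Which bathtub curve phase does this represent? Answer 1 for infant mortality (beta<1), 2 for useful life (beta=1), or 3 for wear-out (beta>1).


beta = 1.12
Compare beta to 1:
beta < 1 => infant mortality (phase 1)
beta = 1 => useful life (phase 2)
beta > 1 => wear-out (phase 3)
Since beta = 1.12, this is wear-out (increasing failure rate)
Phase = 3

3


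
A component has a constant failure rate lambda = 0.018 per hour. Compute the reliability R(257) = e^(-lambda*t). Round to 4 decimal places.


lambda = 0.018
t = 257
lambda * t = 4.626
R(t) = e^(-4.626)
R(t) = 0.0098

0.0098


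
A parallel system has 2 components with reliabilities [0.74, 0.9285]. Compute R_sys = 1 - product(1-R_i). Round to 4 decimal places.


Components: [0.74, 0.9285]
(1 - 0.74) = 0.26, running product = 0.26
(1 - 0.9285) = 0.0715, running product = 0.0186
Product of (1-R_i) = 0.0186
R_sys = 1 - 0.0186 = 0.9814

0.9814


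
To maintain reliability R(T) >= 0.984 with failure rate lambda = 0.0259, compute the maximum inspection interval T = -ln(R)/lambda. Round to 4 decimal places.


R_target = 0.984
lambda = 0.0259
-ln(0.984) = 0.0161
T = 0.0161 / 0.0259
T = 0.6228

0.6228


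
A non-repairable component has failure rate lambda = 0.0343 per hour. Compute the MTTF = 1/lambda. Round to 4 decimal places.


lambda = 0.0343
MTTF = 1 / 0.0343
MTTF = 29.1545

29.1545


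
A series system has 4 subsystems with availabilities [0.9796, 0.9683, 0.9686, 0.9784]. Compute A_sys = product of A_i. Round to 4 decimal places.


Subsystems: [0.9796, 0.9683, 0.9686, 0.9784]
After subsystem 1 (A=0.9796): product = 0.9796
After subsystem 2 (A=0.9683): product = 0.9485
After subsystem 3 (A=0.9686): product = 0.9188
After subsystem 4 (A=0.9784): product = 0.8989
A_sys = 0.8989

0.8989


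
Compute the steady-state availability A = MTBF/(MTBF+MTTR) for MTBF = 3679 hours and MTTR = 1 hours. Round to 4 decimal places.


MTBF = 3679
MTTR = 1
MTBF + MTTR = 3680
A = 3679 / 3680
A = 0.9997

0.9997


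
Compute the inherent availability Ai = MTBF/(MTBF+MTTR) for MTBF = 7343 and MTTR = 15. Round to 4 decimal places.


MTBF = 7343
MTTR = 15
MTBF + MTTR = 7358
Ai = 7343 / 7358
Ai = 0.998

0.998


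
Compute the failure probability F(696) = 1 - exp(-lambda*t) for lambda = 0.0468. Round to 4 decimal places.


lambda = 0.0468, t = 696
lambda * t = 32.5728
exp(-32.5728) = 0.0
F(t) = 1 - 0.0
F(t) = 1.0

1.0


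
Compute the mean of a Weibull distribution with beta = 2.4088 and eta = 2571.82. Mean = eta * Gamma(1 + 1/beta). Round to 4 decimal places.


beta = 2.4088, eta = 2571.82
1/beta = 0.4151
1 + 1/beta = 1.4151
Gamma(1.4151) = 0.8865
Mean = 2571.82 * 0.8865
Mean = 2280.0293

2280.0293


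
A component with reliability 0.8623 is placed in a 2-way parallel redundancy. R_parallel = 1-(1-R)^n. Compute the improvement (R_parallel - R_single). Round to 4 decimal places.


R_single = 0.8623, n = 2
1 - R_single = 0.1377
(1 - R_single)^n = 0.1377^2 = 0.019
R_parallel = 1 - 0.019 = 0.981
Improvement = 0.981 - 0.8623
Improvement = 0.1187

0.1187


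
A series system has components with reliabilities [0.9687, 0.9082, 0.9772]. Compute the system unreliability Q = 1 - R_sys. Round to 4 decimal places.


Components: [0.9687, 0.9082, 0.9772]
After component 1: product = 0.9687
After component 2: product = 0.8798
After component 3: product = 0.8597
R_sys = 0.8597
Q = 1 - 0.8597 = 0.1403

0.1403


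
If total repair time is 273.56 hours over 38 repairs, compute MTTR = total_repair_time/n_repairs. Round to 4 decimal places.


total_repair_time = 273.56
n_repairs = 38
MTTR = 273.56 / 38
MTTR = 7.1989

7.1989


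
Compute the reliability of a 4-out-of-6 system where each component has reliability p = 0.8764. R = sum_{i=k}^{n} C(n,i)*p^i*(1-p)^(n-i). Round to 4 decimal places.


k = 4, n = 6, p = 0.8764
i=4: C(6,4)=15 * 0.8764^4 * 0.1236^2 = 0.1352
i=5: C(6,5)=6 * 0.8764^5 * 0.1236^1 = 0.3834
i=6: C(6,6)=1 * 0.8764^6 * 0.1236^0 = 0.4531
R = sum of terms = 0.9717

0.9717


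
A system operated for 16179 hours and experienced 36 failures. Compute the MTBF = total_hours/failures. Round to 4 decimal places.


total_hours = 16179
failures = 36
MTBF = 16179 / 36
MTBF = 449.4167

449.4167


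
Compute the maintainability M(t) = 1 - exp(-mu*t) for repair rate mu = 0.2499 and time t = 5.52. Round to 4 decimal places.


mu = 0.2499, t = 5.52
mu * t = 0.2499 * 5.52 = 1.3794
exp(-1.3794) = 0.2517
M(t) = 1 - 0.2517
M(t) = 0.7483

0.7483


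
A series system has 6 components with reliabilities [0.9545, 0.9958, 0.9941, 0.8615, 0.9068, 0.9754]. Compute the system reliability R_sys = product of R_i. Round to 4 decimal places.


Components: [0.9545, 0.9958, 0.9941, 0.8615, 0.9068, 0.9754]
After component 1 (R=0.9545): product = 0.9545
After component 2 (R=0.9958): product = 0.9505
After component 3 (R=0.9941): product = 0.9449
After component 4 (R=0.8615): product = 0.814
After component 5 (R=0.9068): product = 0.7382
After component 6 (R=0.9754): product = 0.72
R_sys = 0.72

0.72


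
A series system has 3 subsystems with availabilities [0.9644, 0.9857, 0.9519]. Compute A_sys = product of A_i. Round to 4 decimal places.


Subsystems: [0.9644, 0.9857, 0.9519]
After subsystem 1 (A=0.9644): product = 0.9644
After subsystem 2 (A=0.9857): product = 0.9506
After subsystem 3 (A=0.9519): product = 0.9049
A_sys = 0.9049

0.9049


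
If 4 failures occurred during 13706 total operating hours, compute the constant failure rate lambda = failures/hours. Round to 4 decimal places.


failures = 4
total_hours = 13706
lambda = 4 / 13706
lambda = 0.0003

0.0003


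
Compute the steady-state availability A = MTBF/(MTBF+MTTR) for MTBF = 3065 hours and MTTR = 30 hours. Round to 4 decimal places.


MTBF = 3065
MTTR = 30
MTBF + MTTR = 3095
A = 3065 / 3095
A = 0.9903

0.9903


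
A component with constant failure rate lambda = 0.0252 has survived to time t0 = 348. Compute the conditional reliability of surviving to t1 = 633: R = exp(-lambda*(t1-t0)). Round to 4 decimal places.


lambda = 0.0252
t0 = 348, t1 = 633
t1 - t0 = 285
lambda * (t1-t0) = 0.0252 * 285 = 7.182
R = exp(-7.182)
R = 0.0008

0.0008


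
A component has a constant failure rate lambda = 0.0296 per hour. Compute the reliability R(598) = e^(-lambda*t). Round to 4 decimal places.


lambda = 0.0296
t = 598
lambda * t = 17.7008
R(t) = e^(-17.7008)
R(t) = 0.0

0.0


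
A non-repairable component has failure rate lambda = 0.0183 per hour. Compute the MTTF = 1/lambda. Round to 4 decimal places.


lambda = 0.0183
MTTF = 1 / 0.0183
MTTF = 54.6448

54.6448


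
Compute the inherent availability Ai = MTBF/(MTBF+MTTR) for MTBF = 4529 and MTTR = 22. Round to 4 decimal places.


MTBF = 4529
MTTR = 22
MTBF + MTTR = 4551
Ai = 4529 / 4551
Ai = 0.9952

0.9952


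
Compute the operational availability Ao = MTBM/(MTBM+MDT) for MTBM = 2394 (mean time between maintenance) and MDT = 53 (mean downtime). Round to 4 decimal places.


MTBM = 2394
MDT = 53
MTBM + MDT = 2447
Ao = 2394 / 2447
Ao = 0.9783

0.9783


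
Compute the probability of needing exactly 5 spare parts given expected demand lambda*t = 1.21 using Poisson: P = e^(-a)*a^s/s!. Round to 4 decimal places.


a = 1.21, s = 5
e^(-a) = e^(-1.21) = 0.2982
a^s = 1.21^5 = 2.5937
s! = 120
P = 0.2982 * 2.5937 / 120
P = 0.0064

0.0064


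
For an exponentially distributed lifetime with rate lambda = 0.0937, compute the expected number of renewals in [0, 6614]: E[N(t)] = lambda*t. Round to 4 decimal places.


lambda = 0.0937
t = 6614
E[N(t)] = lambda * t
E[N(t)] = 0.0937 * 6614
E[N(t)] = 619.7318

619.7318


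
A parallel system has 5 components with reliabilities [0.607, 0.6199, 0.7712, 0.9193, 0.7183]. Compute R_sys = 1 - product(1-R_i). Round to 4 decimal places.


Components: [0.607, 0.6199, 0.7712, 0.9193, 0.7183]
(1 - 0.607) = 0.393, running product = 0.393
(1 - 0.6199) = 0.3801, running product = 0.1494
(1 - 0.7712) = 0.2288, running product = 0.0342
(1 - 0.9193) = 0.0807, running product = 0.0028
(1 - 0.7183) = 0.2817, running product = 0.0008
Product of (1-R_i) = 0.0008
R_sys = 1 - 0.0008 = 0.9992

0.9992


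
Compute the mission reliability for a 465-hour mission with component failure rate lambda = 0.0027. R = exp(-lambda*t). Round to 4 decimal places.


lambda = 0.0027
mission_time = 465
lambda * t = 0.0027 * 465 = 1.2555
R = exp(-1.2555)
R = 0.2849

0.2849


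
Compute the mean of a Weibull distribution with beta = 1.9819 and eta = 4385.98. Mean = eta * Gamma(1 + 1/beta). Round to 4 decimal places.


beta = 1.9819, eta = 4385.98
1/beta = 0.5046
1 + 1/beta = 1.5046
Gamma(1.5046) = 0.8864
Mean = 4385.98 * 0.8864
Mean = 3887.6591

3887.6591
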